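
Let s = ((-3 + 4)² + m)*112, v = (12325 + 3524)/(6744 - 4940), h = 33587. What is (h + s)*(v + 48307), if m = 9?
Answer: 3025120323639/1804 ≈ 1.6769e+9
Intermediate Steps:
v = 15849/1804 ≈ 8.7855
s = 1120 (s = ((-3 + 4)² + 9)*112 = (1² + 9)*112 = (1 + 9)*112 = 10*112 = 1120)
(h + s)*(v + 48307) = (33587 + 1120)*(15849/1804 + 48307) = 34707*(87161677/1804) = 3025120323639/1804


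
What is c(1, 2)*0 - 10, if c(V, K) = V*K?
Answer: -10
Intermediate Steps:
c(V, K) = K*V
c(1, 2)*0 - 10 = (2*1)*0 - 10 = 2*0 - 10 = 0 - 10 = -10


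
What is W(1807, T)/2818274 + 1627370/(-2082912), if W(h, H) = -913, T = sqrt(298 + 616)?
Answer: -1147069064509/1467554183472 ≈ -0.78162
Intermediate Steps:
T = sqrt(914) ≈ 30.232
W(1807, T)/2818274 + 1627370/(-2082912) = -913/2818274 + 1627370/(-2082912) = -913*1/2818274 + 1627370*(-1/2082912) = -913/2818274 - 813685/1041456 = -1147069064509/1467554183472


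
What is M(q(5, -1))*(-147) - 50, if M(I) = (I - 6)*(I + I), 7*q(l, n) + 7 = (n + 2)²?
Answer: -1778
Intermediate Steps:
q(l, n) = -1 + (2 + n)²/7 (q(l, n) = -1 + (n + 2)²/7 = -1 + (2 + n)²/7)
M(I) = 2*I*(-6 + I) (M(I) = (-6 + I)*(2*I) = 2*I*(-6 + I))
M(q(5, -1))*(-147) - 50 = (2*(-1 + (2 - 1)²/7)*(-6 + (-1 + (2 - 1)²/7)))*(-147) - 50 = (2*(-1 + (⅐)*1²)*(-6 + (-1 + (⅐)*1²)))*(-147) - 50 = (2*(-1 + (⅐)*1)*(-6 + (-1 + (⅐)*1)))*(-147) - 50 = (2*(-1 + ⅐)*(-6 + (-1 + ⅐)))*(-147) - 50 = (2*(-6/7)*(-6 - 6/7))*(-147) - 50 = (2*(-6/7)*(-48/7))*(-147) - 50 = (576/49)*(-147) - 50 = -1728 - 50 = -1778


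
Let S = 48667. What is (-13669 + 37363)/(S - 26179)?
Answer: 3949/3748 ≈ 1.0536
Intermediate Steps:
(-13669 + 37363)/(S - 26179) = (-13669 + 37363)/(48667 - 26179) = 23694/22488 = 23694*(1/22488) = 3949/3748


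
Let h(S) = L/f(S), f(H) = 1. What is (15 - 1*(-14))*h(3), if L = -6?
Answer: -174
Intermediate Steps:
h(S) = -6 (h(S) = -6/1 = -6*1 = -6)
(15 - 1*(-14))*h(3) = (15 - 1*(-14))*(-6) = (15 + 14)*(-6) = 29*(-6) = -174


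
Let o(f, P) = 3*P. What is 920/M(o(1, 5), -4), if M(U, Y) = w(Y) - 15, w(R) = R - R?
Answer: -184/3 ≈ -61.333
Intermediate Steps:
w(R) = 0
M(U, Y) = -15 (M(U, Y) = 0 - 15 = -15)
920/M(o(1, 5), -4) = 920/(-15) = 920*(-1/15) = -184/3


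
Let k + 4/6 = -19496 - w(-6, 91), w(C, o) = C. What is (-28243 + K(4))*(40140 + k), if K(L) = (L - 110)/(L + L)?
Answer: -583472725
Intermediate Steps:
K(L) = (-110 + L)/(2*L) (K(L) = (-110 + L)/((2*L)) = (-110 + L)*(1/(2*L)) = (-110 + L)/(2*L))
k = -58472/3 (k = -2/3 + (-19496 - 1*(-6)) = -2/3 + (-19496 + 6) = -2/3 - 19490 = -58472/3 ≈ -19491.)
(-28243 + K(4))*(40140 + k) = (-28243 + (1/2)*(-110 + 4)/4)*(40140 - 58472/3) = (-28243 + (1/2)*(1/4)*(-106))*(61948/3) = (-28243 - 53/4)*(61948/3) = -113025/4*61948/3 = -583472725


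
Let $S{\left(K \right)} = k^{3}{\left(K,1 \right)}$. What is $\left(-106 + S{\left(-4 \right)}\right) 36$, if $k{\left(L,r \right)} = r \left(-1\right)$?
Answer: $-3852$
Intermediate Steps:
$k{\left(L,r \right)} = - r$
$S{\left(K \right)} = -1$ ($S{\left(K \right)} = \left(\left(-1\right) 1\right)^{3} = \left(-1\right)^{3} = -1$)
$\left(-106 + S{\left(-4 \right)}\right) 36 = \left(-106 - 1\right) 36 = \left(-107\right) 36 = -3852$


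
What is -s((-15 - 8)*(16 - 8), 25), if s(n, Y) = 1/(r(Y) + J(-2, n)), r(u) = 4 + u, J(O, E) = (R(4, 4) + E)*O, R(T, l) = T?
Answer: -1/389 ≈ -0.0025707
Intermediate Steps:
J(O, E) = O*(4 + E) (J(O, E) = (4 + E)*O = O*(4 + E))
s(n, Y) = 1/(-4 + Y - 2*n) (s(n, Y) = 1/((4 + Y) - 2*(4 + n)) = 1/((4 + Y) + (-8 - 2*n)) = 1/(-4 + Y - 2*n))
-s((-15 - 8)*(16 - 8), 25) = -1/(-4 + 25 - 2*(-15 - 8)*(16 - 8)) = -1/(-4 + 25 - (-46)*8) = -1/(-4 + 25 - 2*(-184)) = -1/(-4 + 25 + 368) = -1/389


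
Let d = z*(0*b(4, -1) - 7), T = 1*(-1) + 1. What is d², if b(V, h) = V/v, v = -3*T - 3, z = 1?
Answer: 49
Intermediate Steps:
T = 0 (T = -1 + 1 = 0)
v = -3 (v = -3*0 - 3 = 0 - 3 = -3)
b(V, h) = -V/3 (b(V, h) = V/(-3) = V*(-⅓) = -V/3)
d = -7 (d = 1*(0*(-⅓*4) - 7) = 1*(0*(-4/3) - 7) = 1*(0 - 7) = 1*(-7) = -7)
d² = (-7)² = 49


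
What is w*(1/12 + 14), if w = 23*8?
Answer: 7774/3 ≈ 2591.3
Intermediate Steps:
w = 184
w*(1/12 + 14) = 184*(1/12 + 14) = 184*(169/12) = 7774/3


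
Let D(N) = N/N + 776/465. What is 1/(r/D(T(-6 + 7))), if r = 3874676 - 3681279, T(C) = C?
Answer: 1241/89929605 ≈ 1.3800e-5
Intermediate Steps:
D(N) = 1241/465 (D(N) = 1 + 776*(1/465) = 1 + 776/465 = 1241/465)
r = 193397
1/(r/D(T(-6 + 7))) = 1/(193397/(1241/465)) = 1/(193397*(465/1241)) = 1/(89929605/1241) = 1241/89929605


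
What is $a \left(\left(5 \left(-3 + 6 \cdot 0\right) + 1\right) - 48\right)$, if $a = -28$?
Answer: $1736$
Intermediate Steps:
$a \left(\left(5 \left(-3 + 6 \cdot 0\right) + 1\right) - 48\right) = - 28 \left(\left(5 \left(-3 + 6 \cdot 0\right) + 1\right) - 48\right) = - 28 \left(\left(5 \left(-3 + 0\right) + 1\right) - 48\right) = - 28 \left(\left(5 \left(-3\right) + 1\right) - 48\right) = - 28 \left(\left(-15 + 1\right) - 48\right) = - 28 \left(-14 - 48\right) = \left(-28\right) \left(-62\right) = 1736$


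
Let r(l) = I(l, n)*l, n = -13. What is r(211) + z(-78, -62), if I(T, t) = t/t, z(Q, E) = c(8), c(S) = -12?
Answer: 199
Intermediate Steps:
z(Q, E) = -12
I(T, t) = 1
r(l) = l (r(l) = 1*l = l)
r(211) + z(-78, -62) = 211 - 12 = 199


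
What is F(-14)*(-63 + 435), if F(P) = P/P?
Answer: 372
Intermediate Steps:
F(P) = 1
F(-14)*(-63 + 435) = 1*(-63 + 435) = 1*372 = 372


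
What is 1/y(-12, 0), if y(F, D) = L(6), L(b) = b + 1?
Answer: 1/7 ≈ 0.14286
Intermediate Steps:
L(b) = 1 + b
y(F, D) = 7 (y(F, D) = 1 + 6 = 7)
1/y(-12, 0) = 1/7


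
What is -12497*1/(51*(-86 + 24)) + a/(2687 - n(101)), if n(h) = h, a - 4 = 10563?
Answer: 1825836/227137 ≈ 8.0385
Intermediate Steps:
a = 10567 (a = 4 + 10563 = 10567)
-12497*1/(51*(-86 + 24)) + a/(2687 - n(101)) = -12497*1/(51*(-86 + 24)) + 10567/(2687 - 1*101) = -12497/((-62*51)) + 10567/(2687 - 101) = -12497/(-3162) + 10567/2586 = -12497*(-1/3162) + 10567*(1/2586) = 12497/3162 + 10567/2586 = 1825836/227137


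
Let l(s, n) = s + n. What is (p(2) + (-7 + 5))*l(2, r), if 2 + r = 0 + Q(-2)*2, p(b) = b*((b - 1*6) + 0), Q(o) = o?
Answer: 40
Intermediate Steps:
p(b) = b*(-6 + b) (p(b) = b*((b - 6) + 0) = b*((-6 + b) + 0) = b*(-6 + b))
r = -6 (r = -2 + (0 - 2*2) = -2 + (0 - 4) = -2 - 4 = -6)
l(s, n) = n + s
(p(2) + (-7 + 5))*l(2, r) = (2*(-6 + 2) + (-7 + 5))*(-6 + 2) = (2*(-4) - 2)*(-4) = (-8 - 2)*(-4) = -10*(-4) = 40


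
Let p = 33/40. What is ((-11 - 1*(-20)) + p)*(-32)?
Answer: -1572/5 ≈ -314.40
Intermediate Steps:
p = 33/40 (p = 33*(1/40) = 33/40 ≈ 0.82500)
((-11 - 1*(-20)) + p)*(-32) = ((-11 - 1*(-20)) + 33/40)*(-32) = ((-11 + 20) + 33/40)*(-32) = (9 + 33/40)*(-32) = (393/40)*(-32) = -1572/5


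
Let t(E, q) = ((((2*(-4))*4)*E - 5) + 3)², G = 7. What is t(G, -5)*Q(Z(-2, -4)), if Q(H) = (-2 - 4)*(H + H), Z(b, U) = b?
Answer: 1225824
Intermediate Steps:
t(E, q) = (-2 - 32*E)² (t(E, q) = (((-8*4)*E - 5) + 3)² = ((-32*E - 5) + 3)² = ((-5 - 32*E) + 3)² = (-2 - 32*E)²)
Q(H) = -12*H
t(G, -5)*Q(Z(-2, -4)) = (4*(1 + 16*7)²)*(-12*(-2)) = (4*(1 + 112)²)*24 = (4*113²)*24 = (4*12769)*24 = 51076*24 = 1225824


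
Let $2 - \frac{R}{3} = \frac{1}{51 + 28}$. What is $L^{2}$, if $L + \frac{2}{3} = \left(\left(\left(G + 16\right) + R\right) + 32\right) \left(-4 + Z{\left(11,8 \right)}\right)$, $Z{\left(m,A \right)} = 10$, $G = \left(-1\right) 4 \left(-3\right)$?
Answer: $\frac{8768449600}{56169} \approx 1.5611 \cdot 10^{5}$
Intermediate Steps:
$G = 12$ ($G = \left(-4\right) \left(-3\right) = 12$)
$R = \frac{471}{79}$ ($R = 6 - \frac{3}{51 + 28} = 6 - \frac{3}{79} = \frac{471}{79} \approx 5.962$)
$L = \frac{93640}{237}$ ($L = - \frac{2}{3} + \left(\left(\left(12 + 16\right) + \frac{471}{79}\right) + 32\right) \left(-4 + 10\right) = - \frac{2}{3} + \left(\left(28 + \frac{471}{79}\right) + 32\right) 6 = - \frac{2}{3} + \left(\frac{2683}{79} + 32\right) 6 = - \frac{2}{3} + \frac{5211}{79} \cdot 6 = - \frac{2}{3} + \frac{31266}{79} = \frac{93640}{237} \approx 395.11$)
$L^{2} = \left(\frac{93640}{237}\right)^{2} = \frac{8768449600}{56169}$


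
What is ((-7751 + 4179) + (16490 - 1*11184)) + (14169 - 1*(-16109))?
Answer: 32012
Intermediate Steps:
((-7751 + 4179) + (16490 - 1*11184)) + (14169 - 1*(-16109)) = (-3572 + (16490 - 11184)) + (14169 + 16109) = (-3572 + 5306) + 30278 = 1734 + 30278 = 32012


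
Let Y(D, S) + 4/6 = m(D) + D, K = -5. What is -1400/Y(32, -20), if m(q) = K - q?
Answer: 4200/17 ≈ 247.06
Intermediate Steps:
m(q) = -5 - q
Y(D, S) = -17/3 (Y(D, S) = -2/3 + ((-5 - D) + D) = -2/3 - 5 = -17/3)
-1400/Y(32, -20) = -1400/(-17/3) = -1400*(-3/17) = 4200/17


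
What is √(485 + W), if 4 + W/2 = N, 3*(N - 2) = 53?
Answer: √4647/3 ≈ 22.723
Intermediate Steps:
N = 59/3 (N = 2 + (⅓)*53 = 2 + 53/3 = 59/3 ≈ 19.667)
W = 94/3 (W = -8 + 2*(59/3) = -8 + 118/3 = 94/3 ≈ 31.333)
√(485 + W) = √(485 + 94/3) = √(1549/3) = √4647/3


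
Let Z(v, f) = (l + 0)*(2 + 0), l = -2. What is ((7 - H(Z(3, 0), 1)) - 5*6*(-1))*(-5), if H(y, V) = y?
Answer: -205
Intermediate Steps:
Z(v, f) = -4 (Z(v, f) = (-2 + 0)*(2 + 0) = -2*2 = -4)
((7 - H(Z(3, 0), 1)) - 5*6*(-1))*(-5) = ((7 - 1*(-4)) - 5*6*(-1))*(-5) = ((7 + 4) - 30*(-1))*(-5) = (11 + 30)*(-5) = 41*(-5) = -205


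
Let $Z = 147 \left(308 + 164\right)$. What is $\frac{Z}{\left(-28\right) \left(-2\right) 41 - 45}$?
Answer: $\frac{69384}{2251} \approx 30.824$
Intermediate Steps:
$Z = 69384$ ($Z = 147 \cdot 472 = 69384$)
$\frac{Z}{\left(-28\right) \left(-2\right) 41 - 45} = \frac{69384}{\left(-28\right) \left(-2\right) 41 - 45} = \frac{69384}{56 \cdot 41 - 45} = \frac{69384}{2296 - 45} = \frac{69384}{2251}$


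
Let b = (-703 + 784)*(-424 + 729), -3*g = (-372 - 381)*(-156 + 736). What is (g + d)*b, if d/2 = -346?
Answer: 3579458040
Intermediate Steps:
g = 145580 (g = -(-372 - 381)*(-156 + 736)/3 = -(-251)*580 = -1/3*(-436740) = 145580)
b = 24705 (b = 81*305 = 24705)
d = -692 (d = 2*(-346) = -692)
(g + d)*b = (145580 - 692)*24705 = 144888*24705 = 3579458040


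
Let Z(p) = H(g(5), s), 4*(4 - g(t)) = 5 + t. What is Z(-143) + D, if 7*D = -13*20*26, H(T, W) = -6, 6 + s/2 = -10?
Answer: -6802/7 ≈ -971.71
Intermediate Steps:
s = -32 (s = -12 + 2*(-10) = -12 - 20 = -32)
g(t) = 11/4 - t/4 (g(t) = 4 - (5 + t)/4 = 4 + (-5/4 - t/4) = 11/4 - t/4)
D = -6760/7 (D = (-13*20*26)/7 = (-260*26)/7 = (⅐)*(-6760) = -6760/7 ≈ -965.71)
Z(p) = -6
Z(-143) + D = -6 - 6760/7 = -6802/7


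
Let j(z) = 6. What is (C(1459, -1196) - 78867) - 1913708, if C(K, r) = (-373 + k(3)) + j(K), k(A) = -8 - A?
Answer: -1992953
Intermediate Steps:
C(K, r) = -378 (C(K, r) = (-373 + (-8 - 1*3)) + 6 = (-373 + (-8 - 3)) + 6 = (-373 - 11) + 6 = -384 + 6 = -378)
(C(1459, -1196) - 78867) - 1913708 = (-378 - 78867) - 1913708 = -79245 - 1913708 = -1992953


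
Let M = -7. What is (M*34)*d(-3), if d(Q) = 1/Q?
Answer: 238/3 ≈ 79.333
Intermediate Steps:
(M*34)*d(-3) = -7*34/(-3) = -238*(-1/3) = 238/3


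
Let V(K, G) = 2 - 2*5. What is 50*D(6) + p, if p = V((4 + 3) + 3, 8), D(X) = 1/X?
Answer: 1/3 ≈ 0.33333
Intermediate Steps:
V(K, G) = -8 (V(K, G) = 2 - 10 = -8)
p = -8
50*D(6) + p = 50/6 - 8 = 50*(1/6) - 8 = 25/3 - 8 = 1/3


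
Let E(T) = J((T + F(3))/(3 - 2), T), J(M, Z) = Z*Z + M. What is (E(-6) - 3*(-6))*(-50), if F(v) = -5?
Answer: -2150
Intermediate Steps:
J(M, Z) = M + Z² (J(M, Z) = Z² + M = M + Z²)
E(T) = -5 + T + T² (E(T) = (T - 5)/(3 - 2) + T² = (-5 + T)/1 + T² = (-5 + T)*1 + T² = (-5 + T) + T² = -5 + T + T²)
(E(-6) - 3*(-6))*(-50) = ((-5 - 6 + (-6)²) - 3*(-6))*(-50) = ((-5 - 6 + 36) + 18)*(-50) = (25 + 18)*(-50) = 43*(-50) = -2150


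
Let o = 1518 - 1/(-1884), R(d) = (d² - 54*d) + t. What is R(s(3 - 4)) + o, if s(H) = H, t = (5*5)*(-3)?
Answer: 2822233/1884 ≈ 1498.0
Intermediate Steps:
t = -75 (t = 25*(-3) = -75)
R(d) = -75 + d² - 54*d (R(d) = (d² - 54*d) - 75 = -75 + d² - 54*d)
o = 2859913/1884 (o = 1518 - 1*(-1/1884) = 1518 + 1/1884 = 2859913/1884 ≈ 1518.0)
R(s(3 - 4)) + o = (-75 + (3 - 4)² - 54*(3 - 4)) + 2859913/1884 = (-75 + (-1)² - 54*(-1)) + 2859913/1884 = (-75 + 1 + 54) + 2859913/1884 = -20 + 2859913/1884 = 2822233/1884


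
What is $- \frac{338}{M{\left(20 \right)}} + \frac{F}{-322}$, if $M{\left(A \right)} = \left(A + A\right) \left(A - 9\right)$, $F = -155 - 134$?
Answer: $\frac{4581}{35420} \approx 0.12933$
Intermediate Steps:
$F = -289$
$M{\left(A \right)} = 2 A \left(-9 + A\right)$
$- \frac{338}{M{\left(20 \right)}} + \frac{F}{-322} = - \frac{338}{2 \cdot 20 \left(-9 + 20\right)} - \frac{289}{-322} = - \frac{338}{2 \cdot 20 \cdot 11} - - \frac{289}{322} = - \frac{338}{440} + \frac{289}{322} = \left(-338\right) \frac{1}{440} + \frac{289}{322} = - \frac{169}{220} + \frac{289}{322} = \frac{4581}{35420}$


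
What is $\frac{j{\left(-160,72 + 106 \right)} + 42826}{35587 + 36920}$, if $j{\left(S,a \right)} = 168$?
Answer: $\frac{42994}{72507} \approx 0.59296$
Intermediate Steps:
$\frac{j{\left(-160,72 + 106 \right)} + 42826}{35587 + 36920} = \frac{168 + 42826}{35587 + 36920} = \frac{42994}{72507}$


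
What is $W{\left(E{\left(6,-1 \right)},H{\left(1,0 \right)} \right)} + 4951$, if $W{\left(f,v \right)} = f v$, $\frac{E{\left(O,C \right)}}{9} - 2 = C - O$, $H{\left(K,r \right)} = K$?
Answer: $4906$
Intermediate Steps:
$E{\left(O,C \right)} = 18 - 9 O + 9 C$ ($E{\left(O,C \right)} = 18 + 9 \left(C - O\right) = 18 + \left(- 9 O + 9 C\right) = 18 - 9 O + 9 C$)
$W{\left(E{\left(6,-1 \right)},H{\left(1,0 \right)} \right)} + 4951 = \left(18 - 54 + 9 \left(-1\right)\right) 1 + 4951 = \left(18 - 54 - 9\right) 1 + 4951 = \left(-45\right) 1 + 4951 = -45 + 4951 = 4906$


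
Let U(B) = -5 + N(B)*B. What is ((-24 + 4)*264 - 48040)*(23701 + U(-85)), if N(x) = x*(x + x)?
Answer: 64226819280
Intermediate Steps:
N(x) = 2*x² (N(x) = x*(2*x) = 2*x²)
U(B) = -5 + 2*B³ (U(B) = -5 + (2*B²)*B = -5 + 2*B³)
((-24 + 4)*264 - 48040)*(23701 + U(-85)) = ((-24 + 4)*264 - 48040)*(23701 + (-5 + 2*(-85)³)) = (-20*264 - 48040)*(23701 + (-5 + 2*(-614125))) = (-5280 - 48040)*(23701 + (-5 - 1228250)) = -53320*(23701 - 1228255) = -53320*(-1204554) = 64226819280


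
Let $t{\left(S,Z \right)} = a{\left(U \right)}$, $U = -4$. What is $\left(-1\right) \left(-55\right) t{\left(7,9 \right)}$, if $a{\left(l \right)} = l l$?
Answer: $880$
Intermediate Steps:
$a{\left(l \right)} = l^{2}$
$t{\left(S,Z \right)} = 16$ ($t{\left(S,Z \right)} = \left(-4\right)^{2} = 16$)
$\left(-1\right) \left(-55\right) t{\left(7,9 \right)} = \left(-1\right) \left(-55\right) 16 = 55 \cdot 16 = 880$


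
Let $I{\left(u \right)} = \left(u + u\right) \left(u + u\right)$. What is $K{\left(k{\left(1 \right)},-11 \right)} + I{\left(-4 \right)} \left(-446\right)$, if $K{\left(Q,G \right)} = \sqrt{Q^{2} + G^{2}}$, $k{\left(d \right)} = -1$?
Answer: $-28544 + \sqrt{122} \approx -28533.0$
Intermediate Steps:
$I{\left(u \right)} = 4 u^{2}$ ($I{\left(u \right)} = 2 u 2 u = 4 u^{2}$)
$K{\left(Q,G \right)} = \sqrt{G^{2} + Q^{2}}$
$K{\left(k{\left(1 \right)},-11 \right)} + I{\left(-4 \right)} \left(-446\right) = \sqrt{\left(-11\right)^{2} + \left(-1\right)^{2}} + 4 \left(-4\right)^{2} \left(-446\right) = \sqrt{121 + 1} + 4 \cdot 16 \left(-446\right) = \sqrt{122} + 64 \left(-446\right) = \sqrt{122} - 28544 = -28544 + \sqrt{122}$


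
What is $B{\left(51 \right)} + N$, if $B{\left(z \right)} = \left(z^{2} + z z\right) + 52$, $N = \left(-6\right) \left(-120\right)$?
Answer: $5974$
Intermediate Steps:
$N = 720$
$B{\left(z \right)} = 52 + 2 z^{2}$ ($B{\left(z \right)} = \left(z^{2} + z^{2}\right) + 52 = 2 z^{2} + 52 = 52 + 2 z^{2}$)
$B{\left(51 \right)} + N = \left(52 + 2 \cdot 51^{2}\right) + 720 = \left(52 + 2 \cdot 2601\right) + 720 = \left(52 + 5202\right) + 720 = 5254 + 720 = 5974$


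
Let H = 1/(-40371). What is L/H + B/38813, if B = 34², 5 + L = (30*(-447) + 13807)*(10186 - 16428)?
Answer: 3882950612445373/38813 ≈ 1.0004e+11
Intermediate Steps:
L = -2478079 (L = -5 + (30*(-447) + 13807)*(10186 - 16428) = -5 + (-13410 + 13807)*(-6242) = -5 + 397*(-6242) = -5 - 2478074 = -2478079)
H = -1/40371 ≈ -2.4770e-5
B = 1156
L/H + B/38813 = -2478079/(-1/40371) + 1156/38813 = -2478079*(-40371) + 1156*(1/38813) = 100042527309 + 1156/38813 = 3882950612445373/38813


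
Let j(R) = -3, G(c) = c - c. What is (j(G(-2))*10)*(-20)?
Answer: 600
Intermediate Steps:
G(c) = 0
(j(G(-2))*10)*(-20) = -3*10*(-20) = -30*(-20) = 600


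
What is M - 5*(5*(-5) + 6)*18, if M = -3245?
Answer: -1535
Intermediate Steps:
M - 5*(5*(-5) + 6)*18 = -3245 - 5*(5*(-5) + 6)*18 = -3245 - 5*(-25 + 6)*18 = -3245 - 5*(-19)*18 = -3245 + 95*18 = -3245 + 1710 = -1535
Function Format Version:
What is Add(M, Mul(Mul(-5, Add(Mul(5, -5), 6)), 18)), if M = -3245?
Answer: -1535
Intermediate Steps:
Add(M, Mul(Mul(-5, Add(Mul(5, -5), 6)), 18)) = Add(-3245, Mul(Mul(-5, Add(Mul(5, -5), 6)), 18)) = Add(-3245, Mul(Mul(-5, Add(-25, 6)), 18)) = Add(-3245, Mul(Mul(-5, -19), 18)) = Add(-3245, Mul(95, 18)) = Add(-3245, 1710) = -1535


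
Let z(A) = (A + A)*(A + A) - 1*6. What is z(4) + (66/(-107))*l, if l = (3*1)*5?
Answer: 5216/107 ≈ 48.748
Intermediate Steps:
l = 15 (l = 3*5 = 15)
z(A) = -6 + 4*A² (z(A) = (2*A)*(2*A) - 6 = 4*A² - 6 = -6 + 4*A²)
z(4) + (66/(-107))*l = (-6 + 4*4²) + (66/(-107))*15 = (-6 + 4*16) + (66*(-1/107))*15 = (-6 + 64) - 66/107*15 = 58 - 990/107 = 5216/107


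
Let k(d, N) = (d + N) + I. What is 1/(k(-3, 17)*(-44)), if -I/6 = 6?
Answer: 1/968 ≈ 0.0010331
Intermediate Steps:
I = -36 (I = -6*6 = -36)
k(d, N) = -36 + N + d (k(d, N) = (d + N) - 36 = (N + d) - 36 = -36 + N + d)
1/(k(-3, 17)*(-44)) = 1/((-36 + 17 - 3)*(-44)) = 1/(-22*(-44)) = 1/968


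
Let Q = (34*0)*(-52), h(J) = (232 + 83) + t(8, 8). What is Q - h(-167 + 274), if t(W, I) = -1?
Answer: -314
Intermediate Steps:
h(J) = 314 (h(J) = (232 + 83) - 1 = 315 - 1 = 314)
Q = 0 (Q = 0*(-52) = 0)
Q - h(-167 + 274) = 0 - 1*314 = 0 - 314 = -314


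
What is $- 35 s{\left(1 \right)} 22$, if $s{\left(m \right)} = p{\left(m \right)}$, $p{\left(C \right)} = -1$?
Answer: $770$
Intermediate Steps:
$s{\left(m \right)} = -1$
$- 35 s{\left(1 \right)} 22 = \left(-35\right) \left(-1\right) 22 = 35 \cdot 22 = 770$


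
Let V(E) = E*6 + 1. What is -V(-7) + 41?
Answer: 82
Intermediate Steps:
V(E) = 1 + 6*E (V(E) = 6*E + 1 = 1 + 6*E)
-V(-7) + 41 = -(1 + 6*(-7)) + 41 = -(1 - 42) + 41 = -1*(-41) + 41 = 41 + 41 = 82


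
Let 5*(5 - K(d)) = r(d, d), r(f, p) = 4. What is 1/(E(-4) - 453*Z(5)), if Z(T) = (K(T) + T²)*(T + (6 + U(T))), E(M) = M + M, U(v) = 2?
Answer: -5/859834 ≈ -5.8151e-6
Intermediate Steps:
K(d) = 21/5 (K(d) = 5 - ⅕*4 = 5 - ⅘ = 21/5)
E(M) = 2*M
Z(T) = (8 + T)*(21/5 + T²) (Z(T) = (21/5 + T²)*(T + (6 + 2)) = (21/5 + T²)*(T + 8) = (21/5 + T²)*(8 + T) = (8 + T)*(21/5 + T²))
1/(E(-4) - 453*Z(5)) = 1/(2*(-4) - 453*(168/5 + 5³ + 8*5² + (21/5)*5)) = 1/(-8 - 453*(168/5 + 125 + 8*25 + 21)) = 1/(-8 - 453*(168/5 + 125 + 200 + 21)) = 1/(-8 - 453*1898/5) = 1/(-8 - 859794/5) = 1/(-859834/5) = -5/859834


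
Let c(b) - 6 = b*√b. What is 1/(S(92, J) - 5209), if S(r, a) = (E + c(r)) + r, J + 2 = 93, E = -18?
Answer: -223/1109911 - 8*√23/1109911 ≈ -0.00023548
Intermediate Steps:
J = 91 (J = -2 + 93 = 91)
c(b) = 6 + b^(3/2) (c(b) = 6 + b*√b = 6 + b^(3/2))
S(r, a) = -12 + r + r^(3/2) (S(r, a) = (-18 + (6 + r^(3/2))) + r = (-12 + r^(3/2)) + r = -12 + r + r^(3/2))
1/(S(92, J) - 5209) = 1/((-12 + 92 + 92^(3/2)) - 5209) = 1/((-12 + 92 + 184*√23) - 5209) = 1/((80 + 184*√23) - 5209) = 1/(-5129 + 184*√23)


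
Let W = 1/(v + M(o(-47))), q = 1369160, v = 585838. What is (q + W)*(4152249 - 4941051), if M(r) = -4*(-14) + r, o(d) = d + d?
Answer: -316330871257522401/292900 ≈ -1.0800e+12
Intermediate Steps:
o(d) = 2*d
M(r) = 56 + r
W = 1/585800 (W = 1/(585838 + (56 + 2*(-47))) = 1/(585838 + (56 - 94)) = 1/(585838 - 38) = 1/585800 ≈ 1.7071e-6)
(q + W)*(4152249 - 4941051) = (1369160 + 1/585800)*(4152249 - 4941051) = (802053928001/585800)*(-788802) = -316330871257522401/292900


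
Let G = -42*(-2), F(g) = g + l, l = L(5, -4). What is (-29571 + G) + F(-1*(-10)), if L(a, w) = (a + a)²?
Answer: -29377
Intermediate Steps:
L(a, w) = 4*a² (L(a, w) = (2*a)² = 4*a²)
l = 100 (l = 4*5² = 4*25 = 100)
F(g) = 100 + g (F(g) = g + 100 = 100 + g)
G = 84
(-29571 + G) + F(-1*(-10)) = (-29571 + 84) + (100 - 1*(-10)) = -29487 + (100 + 10) = -29487 + 110 = -29377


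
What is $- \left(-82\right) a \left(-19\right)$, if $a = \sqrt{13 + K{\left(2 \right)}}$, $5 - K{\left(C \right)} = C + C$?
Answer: $- 1558 \sqrt{14} \approx -5829.5$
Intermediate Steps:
$K{\left(C \right)} = 5 - 2 C$ ($K{\left(C \right)} = 5 - \left(C + C\right) = 5 - 2 C$)
$a = \sqrt{14}$ ($a = \sqrt{13 + \left(5 - 4\right)} = \sqrt{13 + 1} = \sqrt{14} \approx 3.7417$)
$- \left(-82\right) a \left(-19\right) = - \left(-82\right) \sqrt{14} \left(-19\right) = 82 \sqrt{14} \left(-19\right) = - 1558 \sqrt{14}$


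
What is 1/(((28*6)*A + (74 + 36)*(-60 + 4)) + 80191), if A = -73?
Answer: 1/61767 ≈ 1.6190e-5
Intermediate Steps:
1/(((28*6)*A + (74 + 36)*(-60 + 4)) + 80191) = 1/(((28*6)*(-73) + (74 + 36)*(-60 + 4)) + 80191) = 1/((168*(-73) + 110*(-56)) + 80191) = 1/((-12264 - 6160) + 80191) = 1/(-18424 + 80191) = 1/61767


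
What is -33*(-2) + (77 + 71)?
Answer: 214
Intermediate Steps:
-33*(-2) + (77 + 71) = -33*(-2) + 148 = 66 + 148 = 214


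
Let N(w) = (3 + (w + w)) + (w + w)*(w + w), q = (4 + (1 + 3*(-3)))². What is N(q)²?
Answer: 1121481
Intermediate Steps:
q = 16 (q = (4 + (1 - 9))² = (4 - 8)² = (-4)² = 16)
N(w) = 3 + 2*w + 4*w² (N(w) = (3 + 2*w) + (2*w)*(2*w) = (3 + 2*w) + 4*w² = 3 + 2*w + 4*w²)
N(q)² = (3 + 2*16 + 4*16²)² = (3 + 32 + 4*256)² = (3 + 32 + 1024)² = 1059² = 1121481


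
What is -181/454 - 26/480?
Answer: -24671/54480 ≈ -0.45285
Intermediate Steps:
-181/454 - 26/480 = -181*1/454 - 26*1/480 = -181/454 - 13/240 = -24671/54480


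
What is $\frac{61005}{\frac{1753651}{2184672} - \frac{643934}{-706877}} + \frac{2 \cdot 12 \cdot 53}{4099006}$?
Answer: $\frac{38616604375499032785972}{1084761004232075045} \approx 35599.0$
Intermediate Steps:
$\frac{61005}{\frac{1753651}{2184672} - \frac{643934}{-706877}} + \frac{2 \cdot 12 \cdot 53}{4099006} = \frac{61005}{1753651 \cdot \frac{1}{2184672} - - \frac{643934}{706877}} + 24 \cdot 53 \cdot \frac{1}{4099006} = \frac{61005}{\frac{1753651}{2184672} + \frac{643934}{706877}} + 1272 \cdot \frac{1}{4099006} = \frac{61005}{\frac{2646400137575}{1544294389344}} + \frac{636}{2049503} = 61005 \cdot \frac{1544294389344}{2646400137575} + \frac{636}{2049503} = \frac{18841935844386144}{529280027515} + \frac{636}{2049503} = \frac{38616604375499032785972}{1084761004232075045}$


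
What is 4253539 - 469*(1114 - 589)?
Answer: 4007314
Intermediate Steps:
4253539 - 469*(1114 - 589) = 4253539 - 469*525 = 4253539 - 246225 = 4007314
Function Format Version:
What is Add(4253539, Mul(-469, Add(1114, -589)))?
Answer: 4007314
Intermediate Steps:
Add(4253539, Mul(-469, Add(1114, -589))) = Add(4253539, Mul(-469, 525)) = Add(4253539, -246225) = 4007314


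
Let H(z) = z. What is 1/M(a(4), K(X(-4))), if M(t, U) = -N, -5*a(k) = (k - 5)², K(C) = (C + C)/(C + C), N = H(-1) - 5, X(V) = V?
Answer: ⅙ ≈ 0.16667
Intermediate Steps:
N = -6 (N = -1 - 5 = -6)
K(C) = 1 (K(C) = (2*C)/((2*C)) = (2*C)*(1/(2*C)) = 1)
a(k) = -(-5 + k)²/5 (a(k) = -(k - 5)²/5 = -(-5 + k)²/5)
M(t, U) = 6 (M(t, U) = -1*(-6) = 6)
1/M(a(4), K(X(-4))) = 1/6 = ⅙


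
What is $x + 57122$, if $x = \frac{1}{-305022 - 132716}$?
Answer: $\frac{25004470035}{437738} \approx 57122.0$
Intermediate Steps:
$x = - \frac{1}{437738}$ ($x = \frac{1}{-437738} = - \frac{1}{437738} \approx -2.2845 \cdot 10^{-6}$)
$x + 57122 = - \frac{1}{437738} + 57122 = \frac{25004470035}{437738}$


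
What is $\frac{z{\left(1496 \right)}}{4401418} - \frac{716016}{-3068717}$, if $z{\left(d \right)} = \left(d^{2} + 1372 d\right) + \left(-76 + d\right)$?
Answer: $\frac{8161129750702}{6753353120353} \approx 1.2085$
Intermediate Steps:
$z{\left(d \right)} = -76 + d^{2} + 1373 d$
$\frac{z{\left(1496 \right)}}{4401418} - \frac{716016}{-3068717} = \frac{-76 + 1496^{2} + 1373 \cdot 1496}{4401418} - \frac{716016}{-3068717} = \left(-76 + 2238016 + 2054008\right) \frac{1}{4401418} - - \frac{716016}{3068717} = 4291948 \cdot \frac{1}{4401418} + \frac{716016}{3068717} = \frac{2145974}{2200709} + \frac{716016}{3068717} = \frac{8161129750702}{6753353120353}$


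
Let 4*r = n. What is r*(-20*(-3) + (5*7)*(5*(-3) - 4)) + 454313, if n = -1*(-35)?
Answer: 1796077/4 ≈ 4.4902e+5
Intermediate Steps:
n = 35
r = 35/4 (r = (¼)*35 = 35/4 ≈ 8.7500)
r*(-20*(-3) + (5*7)*(5*(-3) - 4)) + 454313 = 35*(-20*(-3) + (5*7)*(5*(-3) - 4))/4 + 454313 = 35*(60 + 35*(-15 - 4))/4 + 454313 = 35*(60 + 35*(-19))/4 + 454313 = 35*(60 - 665)/4 + 454313 = (35/4)*(-605) + 454313 = -21175/4 + 454313 = 1796077/4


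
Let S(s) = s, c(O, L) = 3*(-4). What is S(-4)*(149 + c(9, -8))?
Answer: -548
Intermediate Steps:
c(O, L) = -12
S(-4)*(149 + c(9, -8)) = -4*(149 - 12) = -4*137 = -548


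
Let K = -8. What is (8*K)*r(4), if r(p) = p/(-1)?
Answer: 256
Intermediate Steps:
r(p) = -p (r(p) = p*(-1) = -p)
(8*K)*r(4) = (8*(-8))*(-1*4) = -64*(-4) = 256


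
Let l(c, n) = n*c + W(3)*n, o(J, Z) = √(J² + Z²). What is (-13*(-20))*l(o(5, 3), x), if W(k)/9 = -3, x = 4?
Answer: -28080 + 1040*√34 ≈ -22016.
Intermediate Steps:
W(k) = -27 (W(k) = 9*(-3) = -27)
l(c, n) = -27*n + c*n (l(c, n) = n*c - 27*n = c*n - 27*n = -27*n + c*n)
(-13*(-20))*l(o(5, 3), x) = (-13*(-20))*(4*(-27 + √(5² + 3²))) = 260*(4*(-27 + √(25 + 9))) = 260*(4*(-27 + √34)) = 260*(-108 + 4*√34) = -28080 + 1040*√34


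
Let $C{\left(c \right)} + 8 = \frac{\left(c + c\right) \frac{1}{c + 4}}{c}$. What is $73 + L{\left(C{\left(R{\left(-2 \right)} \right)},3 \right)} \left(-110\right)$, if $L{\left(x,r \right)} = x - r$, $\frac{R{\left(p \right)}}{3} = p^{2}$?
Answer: $\frac{5077}{4} \approx 1269.3$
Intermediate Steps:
$R{\left(p \right)} = 3 p^{2}$
$C{\left(c \right)} = -8 + \frac{2}{4 + c}$ ($C{\left(c \right)} = -8 + \frac{\left(c + c\right) \frac{1}{c + 4}}{c} = -8 + \frac{2 c \frac{1}{4 + c}}{c} = -8 + \frac{2}{4 + c}$)
$73 + L{\left(C{\left(R{\left(-2 \right)} \right)},3 \right)} \left(-110\right) = 73 + \left(\frac{2 \left(-15 - 4 \cdot 3 \left(-2\right)^{2}\right)}{4 + 3 \left(-2\right)^{2}} - 3\right) \left(-110\right) = 73 + \left(\frac{2 \left(-15 - 4 \cdot 3 \cdot 4\right)}{4 + 3 \cdot 4} - 3\right) \left(-110\right) = 73 + \left(\frac{2 \left(-15 - 48\right)}{4 + 12} - 3\right) \left(-110\right) = 73 + \left(\frac{2 \left(-15 - 48\right)}{16} - 3\right) \left(-110\right) = 73 + \left(2 \cdot \frac{1}{16} \left(-63\right) - 3\right) \left(-110\right) = 73 + \left(- \frac{63}{8} - 3\right) \left(-110\right) = 73 - - \frac{4785}{4} = 73 + \frac{4785}{4} = \frac{5077}{4}$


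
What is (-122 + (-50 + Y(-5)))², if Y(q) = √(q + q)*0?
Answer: 29584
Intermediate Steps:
Y(q) = 0 (Y(q) = √(2*q)*0 = (√2*√q)*0 = 0)
(-122 + (-50 + Y(-5)))² = (-122 + (-50 + 0))² = (-122 - 50)² = (-172)² = 29584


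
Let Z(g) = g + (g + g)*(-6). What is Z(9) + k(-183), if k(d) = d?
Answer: -282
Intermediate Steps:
Z(g) = -11*g (Z(g) = g + (2*g)*(-6) = g - 12*g = -11*g)
Z(9) + k(-183) = -11*9 - 183 = -99 - 183 = -282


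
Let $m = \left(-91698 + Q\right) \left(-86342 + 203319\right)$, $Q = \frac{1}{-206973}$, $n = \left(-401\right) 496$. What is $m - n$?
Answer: $- \frac{2220066504799627}{206973} \approx -1.0726 \cdot 10^{10}$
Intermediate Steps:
$n = -198896$
$Q = - \frac{1}{206973} \approx -4.8315 \cdot 10^{-6}$
$m = - \frac{2220107670901435}{206973}$ ($m = \left(-91698 - \frac{1}{206973}\right) \left(-86342 + 203319\right) = \left(- \frac{18979010155}{206973}\right) 116977 = - \frac{2220107670901435}{206973} \approx -1.0727 \cdot 10^{10}$)
$m - n = - \frac{2220107670901435}{206973} - -198896 = - \frac{2220107670901435}{206973} + 198896 = - \frac{2220066504799627}{206973}$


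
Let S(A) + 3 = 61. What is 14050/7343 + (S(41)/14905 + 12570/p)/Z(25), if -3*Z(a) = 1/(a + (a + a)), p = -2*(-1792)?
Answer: -4416250687705/5603707648 ≈ -788.09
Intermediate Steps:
S(A) = 58 (S(A) = -3 + 61 = 58)
p = 3584
Z(a) = -1/(9*a) (Z(a) = -1/(3*(a + (a + a))) = -1/(3*(a + 2*a)) = -1/(3*a)/3 = -1/(9*a))
14050/7343 + (S(41)/14905 + 12570/p)/Z(25) = 14050/7343 + (58/14905 + 12570/3584)/((-⅑/25)) = 14050*(1/7343) + (58*(1/14905) + 12570*(1/3584))/((-⅑*1/25)) = 14050/7343 + (58/14905 + 6285/1792)/(-1/225) = 14050/7343 + (93781861/26709760)*(-225) = 14050/7343 - 4220183745/5341952 = -4416250687705/5603707648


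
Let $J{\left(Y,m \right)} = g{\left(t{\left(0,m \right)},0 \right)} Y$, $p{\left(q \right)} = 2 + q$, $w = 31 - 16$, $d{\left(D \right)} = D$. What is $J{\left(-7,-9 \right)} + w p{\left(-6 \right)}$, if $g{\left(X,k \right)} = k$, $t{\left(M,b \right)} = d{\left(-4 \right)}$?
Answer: $-60$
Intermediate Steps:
$t{\left(M,b \right)} = -4$
$w = 15$
$J{\left(Y,m \right)} = 0$ ($J{\left(Y,m \right)} = 0 Y = 0$)
$J{\left(-7,-9 \right)} + w p{\left(-6 \right)} = 0 + 15 \left(2 - 6\right) = 0 + 15 \left(-4\right) = 0 - 60 = -60$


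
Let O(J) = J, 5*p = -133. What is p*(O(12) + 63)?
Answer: -1995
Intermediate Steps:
p = -133/5 (p = (1/5)*(-133) = -133/5 ≈ -26.600)
p*(O(12) + 63) = -133*(12 + 63)/5 = -133/5*75 = -1995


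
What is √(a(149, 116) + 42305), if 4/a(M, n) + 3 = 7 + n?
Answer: √38074530/30 ≈ 205.68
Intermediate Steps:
a(M, n) = 4/(4 + n) (a(M, n) = 4/(-3 + (7 + n)) = 4/(4 + n))
√(a(149, 116) + 42305) = √(4/(4 + 116) + 42305) = √(4/120 + 42305) = √(4*(1/120) + 42305) = √(1/30 + 42305) = √(1269151/30) = √38074530/30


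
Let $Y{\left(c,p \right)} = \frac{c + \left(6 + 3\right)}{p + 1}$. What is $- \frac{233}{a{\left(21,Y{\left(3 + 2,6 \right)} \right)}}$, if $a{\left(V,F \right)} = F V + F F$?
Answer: $- \frac{233}{46} \approx -5.0652$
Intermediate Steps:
$Y{\left(c,p \right)} = \frac{9 + c}{1 + p}$ ($Y{\left(c,p \right)} = \frac{c + 9}{1 + p} = \frac{9 + c}{1 + p}$)
$a{\left(V,F \right)} = F^{2} + F V$ ($a{\left(V,F \right)} = F V + F^{2} = F^{2} + F V$)
$- \frac{233}{a{\left(21,Y{\left(3 + 2,6 \right)} \right)}} = - \frac{233}{\frac{9 + \left(3 + 2\right)}{1 + 6} \left(\frac{9 + \left(3 + 2\right)}{1 + 6} + 21\right)} = - \frac{233}{\frac{9 + 5}{7} \left(\frac{9 + 5}{7} + 21\right)} = - \frac{233}{\frac{1}{7} \cdot 14 \left(\frac{1}{7} \cdot 14 + 21\right)} = - \frac{233}{2 \left(2 + 21\right)} = - \frac{233}{2 \cdot 23} = - \frac{233}{46}$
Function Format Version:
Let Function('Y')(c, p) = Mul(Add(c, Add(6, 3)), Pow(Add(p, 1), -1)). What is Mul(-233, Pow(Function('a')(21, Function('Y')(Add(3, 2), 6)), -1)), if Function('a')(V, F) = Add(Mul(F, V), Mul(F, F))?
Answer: Rational(-233, 46) ≈ -5.0652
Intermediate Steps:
Function('Y')(c, p) = Mul(Pow(Add(1, p), -1), Add(9, c)) (Function('Y')(c, p) = Mul(Add(c, 9), Pow(Add(1, p), -1)) = Mul(Add(9, c), Pow(Add(1, p), -1)) = Mul(Pow(Add(1, p), -1), Add(9, c)))
Function('a')(V, F) = Add(Pow(F, 2), Mul(F, V)) (Function('a')(V, F) = Add(Mul(F, V), Pow(F, 2)) = Add(Pow(F, 2), Mul(F, V)))
Mul(-233, Pow(Function('a')(21, Function('Y')(Add(3, 2), 6)), -1)) = Mul(-233, Pow(Mul(Mul(Pow(Add(1, 6), -1), Add(9, Add(3, 2))), Add(Mul(Pow(Add(1, 6), -1), Add(9, Add(3, 2))), 21)), -1)) = Mul(-233, Pow(Mul(Mul(Pow(7, -1), Add(9, 5)), Add(Mul(Pow(7, -1), Add(9, 5)), 21)), -1)) = Mul(-233, Pow(Mul(Mul(Rational(1, 7), 14), Add(Mul(Rational(1, 7), 14), 21)), -1)) = Mul(-233, Pow(Mul(2, Add(2, 21)), -1)) = Mul(-233, Pow(Mul(2, 23), -1)) = Mul(-233, Pow(46, -1)) = Mul(-233, Rational(1, 46)) = Rational(-233, 46)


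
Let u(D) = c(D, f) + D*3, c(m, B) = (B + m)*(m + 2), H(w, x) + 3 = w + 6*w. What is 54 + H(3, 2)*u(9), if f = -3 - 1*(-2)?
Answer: 2124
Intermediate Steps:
H(w, x) = -3 + 7*w (H(w, x) = -3 + (w + 6*w) = -3 + 7*w)
f = -1 (f = -3 + 2 = -1)
c(m, B) = (2 + m)*(B + m) (c(m, B) = (B + m)*(2 + m) = (2 + m)*(B + m))
u(D) = -2 + D² + 4*D (u(D) = (D² + 2*(-1) + 2*D - D) + D*3 = (D² - 2 + 2*D - D) + 3*D = (-2 + D + D²) + 3*D = -2 + D² + 4*D)
54 + H(3, 2)*u(9) = 54 + (-3 + 7*3)*(-2 + 9² + 4*9) = 54 + (-3 + 21)*(-2 + 81 + 36) = 54 + 18*115 = 54 + 2070 = 2124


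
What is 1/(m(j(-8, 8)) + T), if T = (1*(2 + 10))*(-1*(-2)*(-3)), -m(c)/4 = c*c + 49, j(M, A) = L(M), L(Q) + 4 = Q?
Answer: -1/844 ≈ -0.0011848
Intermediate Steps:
L(Q) = -4 + Q
j(M, A) = -4 + M
m(c) = -196 - 4*c² (m(c) = -4*(c*c + 49) = -4*(c² + 49) = -4*(49 + c²) = -196 - 4*c²)
T = -72 (T = (1*12)*(2*(-3)) = 12*(-6) = -72)
1/(m(j(-8, 8)) + T) = 1/((-196 - 4*(-4 - 8)²) - 72) = 1/((-196 - 4*(-12)²) - 72) = 1/((-196 - 4*144) - 72) = 1/((-196 - 576) - 72) = 1/(-772 - 72) = 1/(-844) = -1/844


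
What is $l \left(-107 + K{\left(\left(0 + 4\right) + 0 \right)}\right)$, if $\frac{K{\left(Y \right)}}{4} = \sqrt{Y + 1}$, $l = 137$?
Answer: $-14659 + 548 \sqrt{5} \approx -13434.0$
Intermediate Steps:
$K{\left(Y \right)} = 4 \sqrt{1 + Y}$ ($K{\left(Y \right)} = 4 \sqrt{Y + 1} = 4 \sqrt{1 + Y}$)
$l \left(-107 + K{\left(\left(0 + 4\right) + 0 \right)}\right) = 137 \left(-107 + 4 \sqrt{1 + \left(\left(0 + 4\right) + 0\right)}\right) = 137 \left(-107 + 4 \sqrt{1 + \left(4 + 0\right)}\right) = 137 \left(-107 + 4 \sqrt{1 + 4}\right) = 137 \left(-107 + 4 \sqrt{5}\right) = -14659 + 548 \sqrt{5}$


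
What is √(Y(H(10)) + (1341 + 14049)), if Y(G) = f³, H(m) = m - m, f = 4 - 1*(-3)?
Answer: √15733 ≈ 125.43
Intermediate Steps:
f = 7 (f = 4 + 3 = 7)
H(m) = 0
Y(G) = 343 (Y(G) = 7³ = 343)
√(Y(H(10)) + (1341 + 14049)) = √(343 + (1341 + 14049)) = √(343 + 15390) = √15733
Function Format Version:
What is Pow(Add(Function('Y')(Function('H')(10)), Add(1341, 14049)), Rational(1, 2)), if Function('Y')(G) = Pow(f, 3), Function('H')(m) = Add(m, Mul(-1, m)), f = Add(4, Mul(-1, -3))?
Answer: Pow(15733, Rational(1, 2)) ≈ 125.43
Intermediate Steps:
f = 7 (f = Add(4, 3) = 7)
Function('H')(m) = 0
Function('Y')(G) = 343 (Function('Y')(G) = Pow(7, 3) = 343)
Pow(Add(Function('Y')(Function('H')(10)), Add(1341, 14049)), Rational(1, 2)) = Pow(Add(343, Add(1341, 14049)), Rational(1, 2)) = Pow(Add(343, 15390), Rational(1, 2)) = Pow(15733, Rational(1, 2))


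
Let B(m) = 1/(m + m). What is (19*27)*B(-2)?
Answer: -513/4 ≈ -128.25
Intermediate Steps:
B(m) = 1/(2*m)
(19*27)*B(-2) = (19*27)*((½)/(-2)) = 513*((½)*(-½)) = 513*(-¼) = -513/4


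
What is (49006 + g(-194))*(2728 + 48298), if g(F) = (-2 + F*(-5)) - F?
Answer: 2559872368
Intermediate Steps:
g(F) = -2 - 6*F (g(F) = (-2 - 5*F) - F = -2 - 6*F)
(49006 + g(-194))*(2728 + 48298) = (49006 + (-2 - 6*(-194)))*(2728 + 48298) = (49006 + (-2 + 1164))*51026 = (49006 + 1162)*51026 = 50168*51026 = 2559872368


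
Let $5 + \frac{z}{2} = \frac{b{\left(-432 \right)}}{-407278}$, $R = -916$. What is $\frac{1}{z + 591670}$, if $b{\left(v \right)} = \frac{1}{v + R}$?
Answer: $\frac{274505372}{162413848397521} \approx 1.6902 \cdot 10^{-6}$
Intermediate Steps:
$b{\left(v \right)} = \frac{1}{-916 + v}$ ($b{\left(v \right)} = \frac{1}{v - 916} = \frac{1}{-916 + v}$)
$z = - \frac{2745053719}{274505372}$ ($z = -10 + 2 \frac{1}{\left(-916 - 432\right) \left(-407278\right)} = -10 + 2 \frac{1}{-1348} \left(- \frac{1}{407278}\right) = -10 + 2 \left(\left(- \frac{1}{1348}\right) \left(- \frac{1}{407278}\right)\right) = -10 + 2 \cdot \frac{1}{549010744} = -10 + \frac{1}{274505372} = - \frac{2745053719}{274505372} \approx -10.0$)
$\frac{1}{z + 591670} = \frac{1}{- \frac{2745053719}{274505372} + 591670} = \frac{1}{\frac{162413848397521}{274505372}} = \frac{274505372}{162413848397521}$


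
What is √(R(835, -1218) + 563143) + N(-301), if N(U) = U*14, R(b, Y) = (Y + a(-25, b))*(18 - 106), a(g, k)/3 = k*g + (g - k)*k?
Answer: -4214 + √195759727 ≈ 9777.4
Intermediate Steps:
a(g, k) = 3*g*k + 3*k*(g - k) (a(g, k) = 3*(k*g + (g - k)*k) = 3*(g*k + k*(g - k)) = 3*g*k + 3*k*(g - k))
R(b, Y) = -88*Y - 264*b*(-50 - b) (R(b, Y) = (Y + 3*b*(-b + 2*(-25)))*(18 - 106) = (Y + 3*b*(-b - 50))*(-88) = (Y + 3*b*(-50 - b))*(-88) = -88*Y - 264*b*(-50 - b))
N(U) = 14*U
√(R(835, -1218) + 563143) + N(-301) = √((-88*(-1218) + 264*835*(50 + 835)) + 563143) + 14*(-301) = √((107184 + 264*835*885) + 563143) - 4214 = √((107184 + 195089400) + 563143) - 4214 = √(195196584 + 563143) - 4214 = √195759727 - 4214 = -4214 + √195759727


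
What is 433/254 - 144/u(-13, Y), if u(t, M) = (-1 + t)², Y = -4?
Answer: 12073/12446 ≈ 0.97003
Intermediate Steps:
433/254 - 144/u(-13, Y) = 433/254 - 144/(-1 - 13)² = 433*(1/254) - 144/((-14)²) = 433/254 - 144/196 = 433/254 - 144*1/196 = 433/254 - 36/49 = 12073/12446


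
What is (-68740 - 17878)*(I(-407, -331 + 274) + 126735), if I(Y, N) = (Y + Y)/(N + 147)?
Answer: -493953696824/45 ≈ -1.0977e+10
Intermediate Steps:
I(Y, N) = 2*Y/(147 + N) (I(Y, N) = (2*Y)/(147 + N) = 2*Y/(147 + N))
(-68740 - 17878)*(I(-407, -331 + 274) + 126735) = (-68740 - 17878)*(2*(-407)/(147 + (-331 + 274)) + 126735) = -86618*(2*(-407)/(147 - 57) + 126735) = -86618*(2*(-407)/90 + 126735) = -86618*(2*(-407)*(1/90) + 126735) = -86618*(-407/45 + 126735) = -86618*5702668/45 = -493953696824/45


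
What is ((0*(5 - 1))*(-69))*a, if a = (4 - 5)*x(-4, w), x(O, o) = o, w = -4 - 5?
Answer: 0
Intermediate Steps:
w = -9
a = 9 (a = (4 - 5)*(-9) = -1*(-9) = 9)
((0*(5 - 1))*(-69))*a = ((0*(5 - 1))*(-69))*9 = ((0*4)*(-69))*9 = (0*(-69))*9 = 0*9 = 0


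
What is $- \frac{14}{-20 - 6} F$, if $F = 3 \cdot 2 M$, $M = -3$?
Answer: $- \frac{126}{13} \approx -9.6923$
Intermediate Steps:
$F = -18$ ($F = 3 \cdot 2 \left(-3\right) = 6 \left(-3\right) = -18$)
$- \frac{14}{-20 - 6} F = - \frac{14}{-20 - 6} \left(-18\right) = - \frac{14}{-26} \left(-18\right) = \left(-14\right) \left(- \frac{1}{26}\right) \left(-18\right) = \frac{7}{13} \left(-18\right) = - \frac{126}{13}$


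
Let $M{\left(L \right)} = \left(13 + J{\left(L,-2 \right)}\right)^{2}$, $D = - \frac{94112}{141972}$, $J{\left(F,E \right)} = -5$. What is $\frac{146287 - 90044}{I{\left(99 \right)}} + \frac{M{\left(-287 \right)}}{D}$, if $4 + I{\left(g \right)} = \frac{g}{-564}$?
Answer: $- \frac{31320100684}{2308685} \approx -13566.0$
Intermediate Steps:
$D = - \frac{23528}{35493}$ ($D = \left(-94112\right) \frac{1}{141972} = - \frac{23528}{35493} \approx -0.66289$)
$M{\left(L \right)} = 64$ ($M{\left(L \right)} = \left(13 - 5\right)^{2} = 8^{2} = 64$)
$I{\left(g \right)} = -4 - \frac{g}{564}$ ($I{\left(g \right)} = -4 + \frac{g}{-564} = -4 + g \left(- \frac{1}{564}\right) = -4 - \frac{g}{564}$)
$\frac{146287 - 90044}{I{\left(99 \right)}} + \frac{M{\left(-287 \right)}}{D} = \frac{146287 - 90044}{-4 - \frac{33}{188}} + \frac{64}{- \frac{23528}{35493}} = \frac{56243}{-4 - \frac{33}{188}} + 64 \left(- \frac{35493}{23528}\right) = \frac{56243}{- \frac{785}{188}} - \frac{283944}{2941} = 56243 \left(- \frac{188}{785}\right) - \frac{283944}{2941} = - \frac{10573684}{785} - \frac{283944}{2941} = - \frac{31320100684}{2308685}$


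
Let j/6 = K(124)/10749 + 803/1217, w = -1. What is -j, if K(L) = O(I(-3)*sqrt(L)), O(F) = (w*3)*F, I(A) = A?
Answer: -4818/1217 - 36*sqrt(31)/3583 ≈ -4.0149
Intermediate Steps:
O(F) = -3*F (O(F) = (-1*3)*F = -3*F)
K(L) = 9*sqrt(L) (K(L) = -(-9)*sqrt(L) = 9*sqrt(L))
j = 4818/1217 + 36*sqrt(31)/3583 (j = 6*((9*sqrt(124))/10749 + 803/1217) = 6*((9*(2*sqrt(31)))*(1/10749) + 803*(1/1217)) = 6*((18*sqrt(31))*(1/10749) + 803/1217) = 6*(6*sqrt(31)/3583 + 803/1217) = 6*(803/1217 + 6*sqrt(31)/3583) = 4818/1217 + 36*sqrt(31)/3583 ≈ 4.0149)
-j = -(4818/1217 + 36*sqrt(31)/3583) = -4818/1217 - 36*sqrt(31)/3583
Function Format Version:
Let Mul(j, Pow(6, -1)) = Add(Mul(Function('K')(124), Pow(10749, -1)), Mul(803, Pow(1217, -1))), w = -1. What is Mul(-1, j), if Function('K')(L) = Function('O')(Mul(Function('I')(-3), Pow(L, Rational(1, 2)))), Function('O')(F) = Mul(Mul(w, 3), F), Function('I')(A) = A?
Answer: Add(Rational(-4818, 1217), Mul(Rational(-36, 3583), Pow(31, Rational(1, 2)))) ≈ -4.0149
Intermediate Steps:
Function('O')(F) = Mul(-3, F) (Function('O')(F) = Mul(Mul(-1, 3), F) = Mul(-3, F))
Function('K')(L) = Mul(9, Pow(L, Rational(1, 2))) (Function('K')(L) = Mul(-3, Mul(-3, Pow(L, Rational(1, 2)))) = Mul(9, Pow(L, Rational(1, 2))))
j = Add(Rational(4818, 1217), Mul(Rational(36, 3583), Pow(31, Rational(1, 2)))) (j = Mul(6, Add(Mul(Mul(9, Pow(124, Rational(1, 2))), Pow(10749, -1)), Mul(803, Pow(1217, -1)))) = Mul(6, Add(Mul(Mul(9, Mul(2, Pow(31, Rational(1, 2)))), Rational(1, 10749)), Mul(803, Rational(1, 1217)))) = Mul(6, Add(Mul(Mul(18, Pow(31, Rational(1, 2))), Rational(1, 10749)), Rational(803, 1217))) = Mul(6, Add(Mul(Rational(6, 3583), Pow(31, Rational(1, 2))), Rational(803, 1217))) = Mul(6, Add(Rational(803, 1217), Mul(Rational(6, 3583), Pow(31, Rational(1, 2))))) = Add(Rational(4818, 1217), Mul(Rational(36, 3583), Pow(31, Rational(1, 2)))) ≈ 4.0149)
Mul(-1, j) = Mul(-1, Add(Rational(4818, 1217), Mul(Rational(36, 3583), Pow(31, Rational(1, 2))))) = Add(Rational(-4818, 1217), Mul(Rational(-36, 3583), Pow(31, Rational(1, 2))))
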